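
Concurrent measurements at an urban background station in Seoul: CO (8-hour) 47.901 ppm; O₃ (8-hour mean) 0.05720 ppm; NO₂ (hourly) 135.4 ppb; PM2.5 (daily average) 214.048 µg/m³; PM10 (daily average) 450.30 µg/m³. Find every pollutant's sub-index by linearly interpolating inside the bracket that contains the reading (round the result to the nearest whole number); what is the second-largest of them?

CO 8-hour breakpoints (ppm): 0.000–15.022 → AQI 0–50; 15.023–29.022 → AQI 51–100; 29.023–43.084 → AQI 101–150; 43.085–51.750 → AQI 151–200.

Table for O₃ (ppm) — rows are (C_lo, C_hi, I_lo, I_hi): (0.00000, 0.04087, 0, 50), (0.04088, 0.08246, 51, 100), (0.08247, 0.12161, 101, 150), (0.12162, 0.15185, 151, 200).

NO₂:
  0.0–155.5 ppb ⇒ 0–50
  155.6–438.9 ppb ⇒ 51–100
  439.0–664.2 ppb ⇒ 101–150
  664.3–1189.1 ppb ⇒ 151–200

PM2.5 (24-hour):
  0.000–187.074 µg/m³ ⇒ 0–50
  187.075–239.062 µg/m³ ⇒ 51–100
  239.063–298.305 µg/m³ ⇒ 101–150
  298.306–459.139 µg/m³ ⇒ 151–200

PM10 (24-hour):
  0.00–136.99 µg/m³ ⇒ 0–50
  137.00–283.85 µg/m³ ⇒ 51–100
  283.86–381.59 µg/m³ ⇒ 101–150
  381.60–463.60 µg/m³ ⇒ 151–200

178

CO: 47.901 ∈ [43.085, 51.750] ↔ index [151, 200].
151 + (47.901−43.085)·(200−151)/(51.750−43.085) = 151 + 4.816·49/8.665 ≈ 178.23, so AQI = 178.
O₃ 0.05720: bracket 0.04088–0.08246 → index 51–100; slope 49/0.04158, offset 0.01632.
AQI = 51 + 49/0.04158·0.01632 ≈ 70.23 ⇒ 70.
NO₂: row 0.0–155.5 (AQI 0–50). (50−0)·(135.4−0.0)/(155.5−0.0) + 0 = 50·135.4/155.5 + 0 ≈ 43.54 → 44.
PM2.5: row 187.075–239.062 (AQI 51–100). (100−51)·(214.048−187.075)/(239.062−187.075) + 51 = 49·26.973/51.987 + 51 ≈ 76.42 → 76.
PM10: row 381.60–463.60 (AQI 151–200). (200−151)·(450.30−381.60)/(463.60−381.60) + 151 = 49·68.70/82.00 + 151 ≈ 192.05 → 192.
Sub-indices: CO→178, O₃→70, NO₂→44, PM2.5→76, PM10→192. Ranked high→low: 192, 178, 76, 70, 44. Second-highest sub-index = 178.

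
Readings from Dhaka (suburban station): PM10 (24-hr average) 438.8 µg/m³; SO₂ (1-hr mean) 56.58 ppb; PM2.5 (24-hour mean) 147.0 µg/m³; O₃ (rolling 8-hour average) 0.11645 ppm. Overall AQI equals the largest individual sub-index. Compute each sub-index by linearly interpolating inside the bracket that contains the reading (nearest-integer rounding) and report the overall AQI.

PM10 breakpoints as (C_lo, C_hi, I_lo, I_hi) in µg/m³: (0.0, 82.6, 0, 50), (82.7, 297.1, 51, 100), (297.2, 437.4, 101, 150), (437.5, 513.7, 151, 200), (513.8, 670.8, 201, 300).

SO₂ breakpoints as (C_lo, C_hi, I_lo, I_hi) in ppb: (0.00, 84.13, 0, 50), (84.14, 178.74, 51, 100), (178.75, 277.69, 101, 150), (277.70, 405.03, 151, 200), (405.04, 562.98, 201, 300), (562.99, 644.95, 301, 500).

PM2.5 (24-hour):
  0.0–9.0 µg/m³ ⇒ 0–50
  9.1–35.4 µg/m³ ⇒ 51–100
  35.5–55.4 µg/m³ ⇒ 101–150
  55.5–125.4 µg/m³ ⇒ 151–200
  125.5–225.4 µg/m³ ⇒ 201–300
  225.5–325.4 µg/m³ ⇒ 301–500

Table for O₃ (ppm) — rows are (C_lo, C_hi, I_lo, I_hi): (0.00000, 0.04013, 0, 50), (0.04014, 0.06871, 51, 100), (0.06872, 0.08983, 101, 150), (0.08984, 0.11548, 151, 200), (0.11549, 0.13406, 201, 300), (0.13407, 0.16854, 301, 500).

PM10: row 437.5–513.7 (AQI 151–200). (200−151)·(438.8−437.5)/(513.7−437.5) + 151 = 49·1.3/76.2 + 151 ≈ 151.84 → 152.
SO₂: 56.58 ∈ [0.00, 84.13] ↔ index [0, 50].
0 + (56.58−0.00)·(50−0)/(84.13−0.00) = 0 + 56.58·50/84.13 ≈ 33.63, so AQI = 34.
PM2.5: 147.0 lies in 125.5–225.4, so I_lo=201, I_hi=300, C_lo=125.5, C_hi=225.4.
(300−201)/(225.4−125.5) × (147.0−125.5) + 201 = 99/99.9 × 21.5 + 201 ≈ 222.31 → 222.
O₃: row 0.11549–0.13406 (AQI 201–300). (300−201)·(0.11645−0.11549)/(0.13406−0.11549) + 201 = 99·0.00096/0.01857 + 201 ≈ 206.12 → 206.
Sub-indices: PM10→152, SO₂→34, PM2.5→222, O₃→206. Overall AQI = max = 222; dominant pollutant is PM2.5.
AQI 222: Very Unhealthy.

222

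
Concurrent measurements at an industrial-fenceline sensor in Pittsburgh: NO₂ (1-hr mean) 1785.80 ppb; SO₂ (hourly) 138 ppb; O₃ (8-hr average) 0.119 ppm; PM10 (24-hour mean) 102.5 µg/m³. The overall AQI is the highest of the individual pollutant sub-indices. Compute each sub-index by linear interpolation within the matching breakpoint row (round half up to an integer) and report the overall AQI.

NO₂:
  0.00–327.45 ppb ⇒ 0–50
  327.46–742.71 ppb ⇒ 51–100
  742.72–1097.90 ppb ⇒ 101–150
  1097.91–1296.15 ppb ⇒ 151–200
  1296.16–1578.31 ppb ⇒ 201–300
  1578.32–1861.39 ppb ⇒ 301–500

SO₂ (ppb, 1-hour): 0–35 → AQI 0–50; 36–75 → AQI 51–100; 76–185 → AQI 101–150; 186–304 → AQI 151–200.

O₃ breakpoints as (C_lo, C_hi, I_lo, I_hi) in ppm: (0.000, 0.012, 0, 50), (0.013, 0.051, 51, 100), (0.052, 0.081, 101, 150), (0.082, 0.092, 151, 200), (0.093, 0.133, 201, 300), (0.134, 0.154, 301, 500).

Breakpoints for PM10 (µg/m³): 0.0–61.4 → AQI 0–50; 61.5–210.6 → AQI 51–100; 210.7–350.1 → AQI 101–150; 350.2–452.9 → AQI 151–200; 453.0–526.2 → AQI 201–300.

447

NO₂: row 1578.32–1861.39 (AQI 301–500). (500−301)·(1785.80−1578.32)/(1861.39−1578.32) + 301 = 199·207.48/283.07 + 301 ≈ 446.86 → 447.
SO₂: 138 lies in 76–185, so I_lo=101, I_hi=150, C_lo=76, C_hi=185.
(150−101)/(185−76) × (138−76) + 101 = 49/109 × 62 + 101 ≈ 128.87 → 129.
O₃: 0.119 lies in 0.093–0.133, so I_lo=201, I_hi=300, C_lo=0.093, C_hi=0.133.
(300−201)/(0.133−0.093) × (0.119−0.093) + 201 = 99/0.040 × 0.026 + 201 ≈ 265.35 → 265.
PM10: 102.5 lies in 61.5–210.6, so I_lo=51, I_hi=100, C_lo=61.5, C_hi=210.6.
(100−51)/(210.6−61.5) × (102.5−61.5) + 51 = 49/149.1 × 41.0 + 51 ≈ 64.47 → 64.
Sub-indices: NO₂→447, SO₂→129, O₃→265, PM10→64. Overall AQI = max = 447; dominant pollutant is NO₂.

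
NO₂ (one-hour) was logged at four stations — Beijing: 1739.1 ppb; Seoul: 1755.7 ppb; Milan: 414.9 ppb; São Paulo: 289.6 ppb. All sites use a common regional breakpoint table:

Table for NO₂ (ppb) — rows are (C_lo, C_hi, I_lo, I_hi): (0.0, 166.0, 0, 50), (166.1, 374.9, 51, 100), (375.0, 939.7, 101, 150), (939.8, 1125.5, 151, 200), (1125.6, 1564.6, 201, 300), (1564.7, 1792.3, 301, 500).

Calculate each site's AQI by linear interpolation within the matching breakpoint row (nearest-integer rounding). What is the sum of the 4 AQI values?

1105

Beijing: row 1564.7–1792.3 (AQI 301–500). (500−301)·(1739.1−1564.7)/(1792.3−1564.7) + 301 = 199·174.4/227.6 + 301 ≈ 453.49 → 453.
Seoul: 1755.7 ∈ [1564.7, 1792.3] ↔ index [301, 500].
301 + (1755.7−1564.7)·(500−301)/(1792.3−1564.7) = 301 + 191.0·199/227.6 ≈ 468.00, so AQI = 468.
Milan: row 375.0–939.7 (AQI 101–150). (150−101)·(414.9−375.0)/(939.7−375.0) + 101 = 49·39.9/564.7 + 101 ≈ 104.46 → 104.
São Paulo: row 166.1–374.9 (AQI 51–100). (100−51)·(289.6−166.1)/(374.9−166.1) + 51 = 49·123.5/208.8 + 51 ≈ 79.98 → 80.
AQIs: Beijing=453, Seoul=468, Milan=104, São Paulo=80. Sum = 453 + 468 + 104 + 80 = 1105.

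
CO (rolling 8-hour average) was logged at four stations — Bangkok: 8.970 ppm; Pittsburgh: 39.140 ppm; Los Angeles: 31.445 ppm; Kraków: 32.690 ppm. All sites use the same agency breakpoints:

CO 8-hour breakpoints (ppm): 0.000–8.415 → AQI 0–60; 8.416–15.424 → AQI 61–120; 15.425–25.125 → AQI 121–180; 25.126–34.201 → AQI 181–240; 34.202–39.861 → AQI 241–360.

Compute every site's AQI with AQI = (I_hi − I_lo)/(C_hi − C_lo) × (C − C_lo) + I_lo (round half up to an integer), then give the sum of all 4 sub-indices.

Bangkok: 8.970 ∈ [8.416, 15.424] ↔ index [61, 120].
61 + (8.970−8.416)·(120−61)/(15.424−8.416) = 61 + 0.554·59/7.008 ≈ 65.66, so AQI = 66.
Pittsburgh: 39.140 lies in 34.202–39.861, so I_lo=241, I_hi=360, C_lo=34.202, C_hi=39.861.
(360−241)/(39.861−34.202) × (39.140−34.202) + 241 = 119/5.659 × 4.938 + 241 ≈ 344.84 → 345.
Los Angeles 31.445: bracket 25.126–34.201 → index 181–240; slope 59/9.075, offset 6.319.
AQI = 181 + 59/9.075·6.319 ≈ 222.08 ⇒ 222.
Kraków: 32.690 lies in 25.126–34.201, so I_lo=181, I_hi=240, C_lo=25.126, C_hi=34.201.
(240−181)/(34.201−25.126) × (32.690−25.126) + 181 = 59/9.075 × 7.564 + 181 ≈ 230.18 → 230.
AQIs: Bangkok=66, Pittsburgh=345, Los Angeles=222, Kraków=230. Sum = 66 + 345 + 222 + 230 = 863.

863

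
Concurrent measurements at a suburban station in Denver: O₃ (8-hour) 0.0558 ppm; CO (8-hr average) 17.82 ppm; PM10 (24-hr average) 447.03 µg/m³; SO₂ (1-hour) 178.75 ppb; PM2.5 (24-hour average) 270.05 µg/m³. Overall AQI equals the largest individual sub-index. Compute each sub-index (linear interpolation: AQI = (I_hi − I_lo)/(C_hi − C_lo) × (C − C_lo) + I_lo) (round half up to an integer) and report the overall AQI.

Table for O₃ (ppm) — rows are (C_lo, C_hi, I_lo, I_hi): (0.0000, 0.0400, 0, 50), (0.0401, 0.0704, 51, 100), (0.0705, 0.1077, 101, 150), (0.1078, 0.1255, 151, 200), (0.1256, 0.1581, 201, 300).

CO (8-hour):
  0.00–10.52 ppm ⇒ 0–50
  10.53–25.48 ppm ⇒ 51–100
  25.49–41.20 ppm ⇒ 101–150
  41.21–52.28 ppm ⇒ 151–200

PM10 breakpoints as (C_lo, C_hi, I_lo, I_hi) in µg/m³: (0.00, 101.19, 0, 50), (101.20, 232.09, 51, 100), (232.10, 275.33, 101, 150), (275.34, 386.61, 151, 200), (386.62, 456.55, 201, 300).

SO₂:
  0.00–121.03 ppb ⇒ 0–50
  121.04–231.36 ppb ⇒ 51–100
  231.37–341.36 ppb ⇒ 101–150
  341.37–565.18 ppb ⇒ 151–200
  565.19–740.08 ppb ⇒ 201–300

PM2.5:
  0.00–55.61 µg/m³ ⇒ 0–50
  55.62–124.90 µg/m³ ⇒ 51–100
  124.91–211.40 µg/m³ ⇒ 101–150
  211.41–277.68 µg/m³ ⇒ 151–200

O₃: 0.0558 lies in 0.0401–0.0704, so I_lo=51, I_hi=100, C_lo=0.0401, C_hi=0.0704.
(100−51)/(0.0704−0.0401) × (0.0558−0.0401) + 51 = 49/0.0303 × 0.0157 + 51 ≈ 76.39 → 76.
CO: 17.82 ∈ [10.53, 25.48] ↔ index [51, 100].
51 + (17.82−10.53)·(100−51)/(25.48−10.53) = 51 + 7.29·49/14.95 ≈ 74.89, so AQI = 75.
PM10: row 386.62–456.55 (AQI 201–300). (300−201)·(447.03−386.62)/(456.55−386.62) + 201 = 99·60.41/69.93 + 201 ≈ 286.52 → 287.
SO₂: row 121.04–231.36 (AQI 51–100). (100−51)·(178.75−121.04)/(231.36−121.04) + 51 = 49·57.71/110.32 + 51 ≈ 76.63 → 77.
PM2.5: 270.05 ∈ [211.41, 277.68] ↔ index [151, 200].
151 + (270.05−211.41)·(200−151)/(277.68−211.41) = 151 + 58.64·49/66.27 ≈ 194.36, so AQI = 194.
Sub-indices: O₃→76, CO→75, PM10→287, SO₂→77, PM2.5→194. Overall AQI = max = 287; dominant pollutant is PM10.

287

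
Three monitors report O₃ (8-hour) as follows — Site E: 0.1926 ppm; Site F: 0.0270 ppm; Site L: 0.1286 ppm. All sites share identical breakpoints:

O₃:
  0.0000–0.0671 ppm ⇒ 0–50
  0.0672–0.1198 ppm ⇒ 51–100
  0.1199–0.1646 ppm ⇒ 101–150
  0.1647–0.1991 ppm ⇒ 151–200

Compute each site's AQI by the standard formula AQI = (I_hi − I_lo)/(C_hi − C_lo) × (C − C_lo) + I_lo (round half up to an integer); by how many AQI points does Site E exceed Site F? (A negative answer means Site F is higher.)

171

Site E: row 0.1647–0.1991 (AQI 151–200). (200−151)·(0.1926−0.1647)/(0.1991−0.1647) + 151 = 49·0.0279/0.0344 + 151 ≈ 190.74 → 191.
Site F: 0.0270 ∈ [0.0000, 0.0671] ↔ index [0, 50].
0 + (0.0270−0.0000)·(50−0)/(0.0671−0.0000) = 0 + 0.0270·50/0.0671 ≈ 20.12, so AQI = 20.
Site L: row 0.1199–0.1646 (AQI 101–150). (150−101)·(0.1286−0.1199)/(0.1646−0.1199) + 101 = 49·0.0087/0.0447 + 101 ≈ 110.54 → 111.
AQIs: Site E=191, Site F=20, Site L=111. Site E (191) − Site F (20) = 171.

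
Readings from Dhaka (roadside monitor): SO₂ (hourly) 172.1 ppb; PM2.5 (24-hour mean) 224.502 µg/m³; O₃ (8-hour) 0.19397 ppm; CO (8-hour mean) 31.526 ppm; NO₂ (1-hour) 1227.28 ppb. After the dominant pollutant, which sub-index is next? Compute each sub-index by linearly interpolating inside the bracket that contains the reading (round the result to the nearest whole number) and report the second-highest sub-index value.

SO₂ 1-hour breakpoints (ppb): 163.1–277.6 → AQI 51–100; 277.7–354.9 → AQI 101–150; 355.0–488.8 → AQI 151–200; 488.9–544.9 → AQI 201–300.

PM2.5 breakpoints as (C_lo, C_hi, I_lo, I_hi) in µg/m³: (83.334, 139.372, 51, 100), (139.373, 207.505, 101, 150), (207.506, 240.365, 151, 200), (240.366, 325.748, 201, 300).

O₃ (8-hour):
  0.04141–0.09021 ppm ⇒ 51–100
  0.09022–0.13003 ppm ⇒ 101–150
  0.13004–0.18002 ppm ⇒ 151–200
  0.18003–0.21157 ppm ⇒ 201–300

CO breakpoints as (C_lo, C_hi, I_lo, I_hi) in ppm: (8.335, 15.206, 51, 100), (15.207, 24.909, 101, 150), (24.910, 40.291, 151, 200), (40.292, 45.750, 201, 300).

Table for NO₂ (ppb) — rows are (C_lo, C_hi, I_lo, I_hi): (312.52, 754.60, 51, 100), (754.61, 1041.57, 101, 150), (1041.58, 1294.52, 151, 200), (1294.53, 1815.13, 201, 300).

SO₂: 172.1 lies in 163.1–277.6, so I_lo=51, I_hi=100, C_lo=163.1, C_hi=277.6.
(100−51)/(277.6−163.1) × (172.1−163.1) + 51 = 49/114.5 × 9.0 + 51 ≈ 54.85 → 55.
PM2.5: row 207.506–240.365 (AQI 151–200). (200−151)·(224.502−207.506)/(240.365−207.506) + 151 = 49·16.996/32.859 + 151 ≈ 176.34 → 176.
O₃: row 0.18003–0.21157 (AQI 201–300). (300−201)·(0.19397−0.18003)/(0.21157−0.18003) + 201 = 99·0.01394/0.03154 + 201 ≈ 244.76 → 245.
CO: 31.526 lies in 24.910–40.291, so I_lo=151, I_hi=200, C_lo=24.910, C_hi=40.291.
(200−151)/(40.291−24.910) × (31.526−24.910) + 151 = 49/15.381 × 6.616 + 151 ≈ 172.08 → 172.
NO₂: row 1041.58–1294.52 (AQI 151–200). (200−151)·(1227.28−1041.58)/(1294.52−1041.58) + 151 = 49·185.70/252.94 + 151 ≈ 186.97 → 187.
Sub-indices: SO₂→55, PM2.5→176, O₃→245, CO→172, NO₂→187. Ranked high→low: 245, 187, 176, 172, 55. Second-highest sub-index = 187.

187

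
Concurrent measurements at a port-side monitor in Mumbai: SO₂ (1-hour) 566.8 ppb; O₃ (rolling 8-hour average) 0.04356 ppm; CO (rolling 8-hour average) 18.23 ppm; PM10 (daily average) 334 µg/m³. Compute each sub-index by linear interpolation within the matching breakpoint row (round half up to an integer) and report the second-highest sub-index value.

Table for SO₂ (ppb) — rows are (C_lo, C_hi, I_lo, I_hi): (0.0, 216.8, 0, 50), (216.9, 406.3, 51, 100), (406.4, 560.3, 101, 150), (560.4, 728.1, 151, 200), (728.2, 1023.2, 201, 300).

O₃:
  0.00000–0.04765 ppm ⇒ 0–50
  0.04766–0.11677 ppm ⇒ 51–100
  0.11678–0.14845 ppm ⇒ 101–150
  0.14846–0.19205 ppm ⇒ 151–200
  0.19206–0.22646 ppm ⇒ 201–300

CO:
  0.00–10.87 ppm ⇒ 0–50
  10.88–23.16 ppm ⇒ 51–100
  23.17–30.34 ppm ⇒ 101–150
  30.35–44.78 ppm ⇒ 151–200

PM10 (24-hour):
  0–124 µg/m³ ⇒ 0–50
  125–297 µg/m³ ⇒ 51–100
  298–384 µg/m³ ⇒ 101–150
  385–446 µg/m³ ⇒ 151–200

122

SO₂ 566.8: bracket 560.4–728.1 → index 151–200; slope 49/167.7, offset 6.4.
AQI = 151 + 49/167.7·6.4 ≈ 152.87 ⇒ 153.
O₃: 0.04356 lies in 0.00000–0.04765, so I_lo=0, I_hi=50, C_lo=0.00000, C_hi=0.04765.
(50−0)/(0.04765−0.00000) × (0.04356−0.00000) + 0 = 50/0.04765 × 0.04356 + 0 ≈ 45.71 → 46.
CO: 18.23 lies in 10.88–23.16, so I_lo=51, I_hi=100, C_lo=10.88, C_hi=23.16.
(100−51)/(23.16−10.88) × (18.23−10.88) + 51 = 49/12.28 × 7.35 + 51 ≈ 80.33 → 80.
PM10 334: bracket 298–384 → index 101–150; slope 49/86, offset 36.
AQI = 101 + 49/86·36 ≈ 121.51 ⇒ 122.
Sub-indices: SO₂→153, O₃→46, CO→80, PM10→122. Ranked high→low: 153, 122, 80, 46. Second-highest sub-index = 122.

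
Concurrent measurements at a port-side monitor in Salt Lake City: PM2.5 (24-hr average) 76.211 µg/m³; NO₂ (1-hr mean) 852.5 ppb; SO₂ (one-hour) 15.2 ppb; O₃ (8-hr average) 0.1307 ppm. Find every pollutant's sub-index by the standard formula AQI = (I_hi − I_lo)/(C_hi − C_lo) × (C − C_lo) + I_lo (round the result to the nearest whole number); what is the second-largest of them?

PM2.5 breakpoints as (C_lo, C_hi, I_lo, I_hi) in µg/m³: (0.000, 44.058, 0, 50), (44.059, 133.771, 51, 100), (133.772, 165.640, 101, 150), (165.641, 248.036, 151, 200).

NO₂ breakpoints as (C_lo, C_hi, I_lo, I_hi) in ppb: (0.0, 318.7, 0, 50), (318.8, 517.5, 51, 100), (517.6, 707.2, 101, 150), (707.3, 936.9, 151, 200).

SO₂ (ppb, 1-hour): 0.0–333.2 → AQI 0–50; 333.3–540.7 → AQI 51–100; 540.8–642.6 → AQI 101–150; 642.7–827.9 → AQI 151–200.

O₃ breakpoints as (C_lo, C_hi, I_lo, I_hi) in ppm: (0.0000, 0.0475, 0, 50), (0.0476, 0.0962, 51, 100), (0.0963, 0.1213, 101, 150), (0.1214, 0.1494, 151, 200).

167

PM2.5: row 44.059–133.771 (AQI 51–100). (100−51)·(76.211−44.059)/(133.771−44.059) + 51 = 49·32.152/89.712 + 51 ≈ 68.56 → 69.
NO₂: 852.5 ∈ [707.3, 936.9] ↔ index [151, 200].
151 + (852.5−707.3)·(200−151)/(936.9−707.3) = 151 + 145.2·49/229.6 ≈ 181.99, so AQI = 182.
SO₂ 15.2: bracket 0.0–333.2 → index 0–50; slope 50/333.2, offset 15.2.
AQI = 0 + 50/333.2·15.2 ≈ 2.28 ⇒ 2.
O₃: row 0.1214–0.1494 (AQI 151–200). (200−151)·(0.1307−0.1214)/(0.1494−0.1214) + 151 = 49·0.0093/0.0280 + 151 ≈ 167.28 → 167.
Sub-indices: PM2.5→69, NO₂→182, SO₂→2, O₃→167. Ranked high→low: 182, 167, 69, 2. Second-highest sub-index = 167.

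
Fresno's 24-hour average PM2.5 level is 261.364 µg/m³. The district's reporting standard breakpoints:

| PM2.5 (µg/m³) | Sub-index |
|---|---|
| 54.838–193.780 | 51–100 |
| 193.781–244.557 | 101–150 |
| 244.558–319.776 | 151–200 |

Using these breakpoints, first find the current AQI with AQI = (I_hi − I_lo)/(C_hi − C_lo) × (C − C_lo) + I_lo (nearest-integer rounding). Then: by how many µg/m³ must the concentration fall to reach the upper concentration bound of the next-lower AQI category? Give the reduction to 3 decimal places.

PM2.5: row 244.558–319.776 (AQI 151–200). (200−151)·(261.364−244.558)/(319.776−244.558) + 151 = 49·16.806/75.218 + 151 ≈ 161.95 → 162.
Current AQI 162 is in the Unhealthy range (151–200). The next-lower category tops out at AQI 150, whose upper concentration bound is 244.557 µg/m³.
Reduction needed = 261.364 − 244.557 = 16.807 µg/m³.

16.807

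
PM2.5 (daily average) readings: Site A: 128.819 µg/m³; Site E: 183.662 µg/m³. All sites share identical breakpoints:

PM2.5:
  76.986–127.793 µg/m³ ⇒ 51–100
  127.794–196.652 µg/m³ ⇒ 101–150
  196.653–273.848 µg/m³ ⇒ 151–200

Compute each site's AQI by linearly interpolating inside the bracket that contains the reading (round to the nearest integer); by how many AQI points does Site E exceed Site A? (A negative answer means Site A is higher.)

39

Site A: 128.819 lies in 127.794–196.652, so I_lo=101, I_hi=150, C_lo=127.794, C_hi=196.652.
(150−101)/(196.652−127.794) × (128.819−127.794) + 101 = 49/68.858 × 1.025 + 101 ≈ 101.73 → 102.
Site E 183.662: bracket 127.794–196.652 → index 101–150; slope 49/68.858, offset 55.868.
AQI = 101 + 49/68.858·55.868 ≈ 140.76 ⇒ 141.
AQIs: Site A=102, Site E=141. Site E (141) − Site A (102) = 39.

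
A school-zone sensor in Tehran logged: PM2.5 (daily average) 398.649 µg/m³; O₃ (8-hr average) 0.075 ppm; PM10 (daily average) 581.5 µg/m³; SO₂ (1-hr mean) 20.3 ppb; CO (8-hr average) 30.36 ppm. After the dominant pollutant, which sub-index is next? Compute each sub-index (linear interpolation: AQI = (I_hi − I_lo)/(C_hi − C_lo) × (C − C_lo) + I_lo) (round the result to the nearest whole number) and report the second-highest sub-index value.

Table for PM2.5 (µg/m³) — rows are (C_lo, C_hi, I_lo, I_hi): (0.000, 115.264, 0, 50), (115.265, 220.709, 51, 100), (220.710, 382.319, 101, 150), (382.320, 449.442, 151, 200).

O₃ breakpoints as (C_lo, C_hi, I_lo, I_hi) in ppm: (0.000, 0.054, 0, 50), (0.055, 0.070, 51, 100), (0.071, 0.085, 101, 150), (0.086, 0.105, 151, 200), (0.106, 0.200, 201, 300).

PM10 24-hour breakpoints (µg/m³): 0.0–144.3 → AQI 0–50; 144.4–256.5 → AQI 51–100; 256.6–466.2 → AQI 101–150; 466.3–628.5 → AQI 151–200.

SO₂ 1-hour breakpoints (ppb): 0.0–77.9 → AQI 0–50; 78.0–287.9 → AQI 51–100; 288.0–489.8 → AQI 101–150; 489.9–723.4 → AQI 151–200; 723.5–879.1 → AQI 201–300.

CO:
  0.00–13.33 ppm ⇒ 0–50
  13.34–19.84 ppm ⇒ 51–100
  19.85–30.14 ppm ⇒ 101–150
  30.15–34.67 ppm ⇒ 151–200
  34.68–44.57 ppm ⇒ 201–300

163

PM2.5: row 382.320–449.442 (AQI 151–200). (200−151)·(398.649−382.320)/(449.442−382.320) + 151 = 49·16.329/67.122 + 151 ≈ 162.92 → 163.
O₃: 0.075 lies in 0.071–0.085, so I_lo=101, I_hi=150, C_lo=0.071, C_hi=0.085.
(150−101)/(0.085−0.071) × (0.075−0.071) + 101 = 49/0.014 × 0.004 + 101 ≈ 115.00 → 115.
PM10: 581.5 ∈ [466.3, 628.5] ↔ index [151, 200].
151 + (581.5−466.3)·(200−151)/(628.5−466.3) = 151 + 115.2·49/162.2 ≈ 185.80, so AQI = 186.
SO₂: 20.3 lies in 0.0–77.9, so I_lo=0, I_hi=50, C_lo=0.0, C_hi=77.9.
(50−0)/(77.9−0.0) × (20.3−0.0) + 0 = 50/77.9 × 20.3 + 0 ≈ 13.03 → 13.
CO: 30.36 lies in 30.15–34.67, so I_lo=151, I_hi=200, C_lo=30.15, C_hi=34.67.
(200−151)/(34.67−30.15) × (30.36−30.15) + 151 = 49/4.52 × 0.21 + 151 ≈ 153.28 → 153.
Sub-indices: PM2.5→163, O₃→115, PM10→186, SO₂→13, CO→153. Ranked high→low: 186, 163, 153, 115, 13. Second-highest sub-index = 163.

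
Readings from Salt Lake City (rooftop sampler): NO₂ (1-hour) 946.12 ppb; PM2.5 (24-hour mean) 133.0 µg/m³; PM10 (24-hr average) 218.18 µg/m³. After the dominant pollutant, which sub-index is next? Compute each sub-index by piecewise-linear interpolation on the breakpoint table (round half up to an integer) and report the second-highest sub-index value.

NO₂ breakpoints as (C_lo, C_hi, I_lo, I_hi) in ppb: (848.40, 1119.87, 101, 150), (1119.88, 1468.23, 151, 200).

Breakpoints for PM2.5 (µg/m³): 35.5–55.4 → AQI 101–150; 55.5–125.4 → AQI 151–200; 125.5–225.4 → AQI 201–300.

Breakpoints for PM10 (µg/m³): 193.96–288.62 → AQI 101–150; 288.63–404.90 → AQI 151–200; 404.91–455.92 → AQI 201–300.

NO₂: 946.12 lies in 848.40–1119.87, so I_lo=101, I_hi=150, C_lo=848.40, C_hi=1119.87.
(150−101)/(1119.87−848.40) × (946.12−848.40) + 101 = 49/271.47 × 97.72 + 101 ≈ 118.64 → 119.
PM2.5: 133.0 lies in 125.5–225.4, so I_lo=201, I_hi=300, C_lo=125.5, C_hi=225.4.
(300−201)/(225.4−125.5) × (133.0−125.5) + 201 = 99/99.9 × 7.5 + 201 ≈ 208.43 → 208.
PM10 218.18: bracket 193.96–288.62 → index 101–150; slope 49/94.66, offset 24.22.
AQI = 101 + 49/94.66·24.22 ≈ 113.54 ⇒ 114.
Sub-indices: NO₂→119, PM2.5→208, PM10→114. Ranked high→low: 208, 119, 114. Second-highest sub-index = 119.

119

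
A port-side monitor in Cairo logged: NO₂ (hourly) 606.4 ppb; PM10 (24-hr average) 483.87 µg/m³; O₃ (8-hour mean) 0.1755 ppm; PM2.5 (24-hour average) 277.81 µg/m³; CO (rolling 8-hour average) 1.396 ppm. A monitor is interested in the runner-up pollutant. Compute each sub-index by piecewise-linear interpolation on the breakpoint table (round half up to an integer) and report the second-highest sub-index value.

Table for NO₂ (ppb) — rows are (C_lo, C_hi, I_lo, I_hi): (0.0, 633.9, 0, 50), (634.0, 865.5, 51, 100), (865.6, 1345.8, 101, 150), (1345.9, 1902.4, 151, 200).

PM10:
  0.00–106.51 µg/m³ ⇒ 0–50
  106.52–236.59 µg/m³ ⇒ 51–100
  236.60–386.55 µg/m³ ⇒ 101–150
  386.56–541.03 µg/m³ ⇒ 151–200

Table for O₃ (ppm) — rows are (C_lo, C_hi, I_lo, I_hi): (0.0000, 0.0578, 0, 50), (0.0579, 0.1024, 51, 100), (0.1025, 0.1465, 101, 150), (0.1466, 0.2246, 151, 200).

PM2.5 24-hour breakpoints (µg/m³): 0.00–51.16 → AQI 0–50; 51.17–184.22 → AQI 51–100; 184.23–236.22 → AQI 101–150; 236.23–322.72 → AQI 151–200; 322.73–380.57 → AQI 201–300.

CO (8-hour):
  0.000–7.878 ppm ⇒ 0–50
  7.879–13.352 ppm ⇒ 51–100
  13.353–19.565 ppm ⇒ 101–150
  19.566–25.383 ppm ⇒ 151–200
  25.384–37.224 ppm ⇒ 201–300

175

NO₂: row 0.0–633.9 (AQI 0–50). (50−0)·(606.4−0.0)/(633.9−0.0) + 0 = 50·606.4/633.9 + 0 ≈ 47.83 → 48.
PM10: 483.87 ∈ [386.56, 541.03] ↔ index [151, 200].
151 + (483.87−386.56)·(200−151)/(541.03−386.56) = 151 + 97.31·49/154.47 ≈ 181.87, so AQI = 182.
O₃ 0.1755: bracket 0.1466–0.2246 → index 151–200; slope 49/0.0780, offset 0.0289.
AQI = 151 + 49/0.0780·0.0289 ≈ 169.16 ⇒ 169.
PM2.5 277.81: bracket 236.23–322.72 → index 151–200; slope 49/86.49, offset 41.58.
AQI = 151 + 49/86.49·41.58 ≈ 174.56 ⇒ 175.
CO: 1.396 ∈ [0.000, 7.878] ↔ index [0, 50].
0 + (1.396−0.000)·(50−0)/(7.878−0.000) = 0 + 1.396·50/7.878 ≈ 8.86, so AQI = 9.
Sub-indices: NO₂→48, PM10→182, O₃→169, PM2.5→175, CO→9. Ranked high→low: 182, 175, 169, 48, 9. Second-highest sub-index = 175.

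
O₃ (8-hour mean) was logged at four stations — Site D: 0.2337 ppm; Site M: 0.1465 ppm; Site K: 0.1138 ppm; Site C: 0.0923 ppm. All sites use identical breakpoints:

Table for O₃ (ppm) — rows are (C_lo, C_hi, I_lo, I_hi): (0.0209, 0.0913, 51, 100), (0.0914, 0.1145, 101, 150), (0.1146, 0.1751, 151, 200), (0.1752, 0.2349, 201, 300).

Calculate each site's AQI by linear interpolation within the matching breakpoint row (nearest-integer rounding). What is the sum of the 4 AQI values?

Site D: row 0.1752–0.2349 (AQI 201–300). (300−201)·(0.2337−0.1752)/(0.2349−0.1752) + 201 = 99·0.0585/0.0597 + 201 ≈ 298.01 → 298.
Site M 0.1465: bracket 0.1146–0.1751 → index 151–200; slope 49/0.0605, offset 0.0319.
AQI = 151 + 49/0.0605·0.0319 ≈ 176.84 ⇒ 177.
Site K: 0.1138 ∈ [0.0914, 0.1145] ↔ index [101, 150].
101 + (0.1138−0.0914)·(150−101)/(0.1145−0.0914) = 101 + 0.0224·49/0.0231 ≈ 148.52, so AQI = 149.
Site C: row 0.0914–0.1145 (AQI 101–150). (150−101)·(0.0923−0.0914)/(0.1145−0.0914) + 101 = 49·0.0009/0.0231 + 101 ≈ 102.91 → 103.
AQIs: Site D=298, Site M=177, Site K=149, Site C=103. Sum = 298 + 177 + 149 + 103 = 727.

727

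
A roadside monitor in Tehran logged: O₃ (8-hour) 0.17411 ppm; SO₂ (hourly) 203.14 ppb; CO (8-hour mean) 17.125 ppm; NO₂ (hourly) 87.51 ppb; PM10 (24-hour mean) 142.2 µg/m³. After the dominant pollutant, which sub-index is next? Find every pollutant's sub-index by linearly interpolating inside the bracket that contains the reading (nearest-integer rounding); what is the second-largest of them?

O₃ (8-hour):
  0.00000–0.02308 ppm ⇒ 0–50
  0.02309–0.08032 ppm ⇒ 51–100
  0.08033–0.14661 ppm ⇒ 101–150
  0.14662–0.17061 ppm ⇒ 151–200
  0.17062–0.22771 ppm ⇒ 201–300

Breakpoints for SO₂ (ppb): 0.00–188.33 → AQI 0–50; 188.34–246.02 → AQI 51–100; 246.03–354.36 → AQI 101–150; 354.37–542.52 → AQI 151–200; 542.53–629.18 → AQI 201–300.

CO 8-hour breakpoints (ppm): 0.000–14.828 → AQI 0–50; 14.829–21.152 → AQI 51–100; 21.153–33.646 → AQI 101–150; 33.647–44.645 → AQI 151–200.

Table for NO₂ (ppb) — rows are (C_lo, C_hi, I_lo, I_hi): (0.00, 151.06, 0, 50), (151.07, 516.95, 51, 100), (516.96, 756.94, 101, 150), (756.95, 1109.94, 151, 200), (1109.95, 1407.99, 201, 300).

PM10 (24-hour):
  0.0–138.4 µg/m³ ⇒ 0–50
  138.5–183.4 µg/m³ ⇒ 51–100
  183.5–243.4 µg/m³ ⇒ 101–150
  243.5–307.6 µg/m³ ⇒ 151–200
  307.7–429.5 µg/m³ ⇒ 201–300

69

O₃: 0.17411 lies in 0.17062–0.22771, so I_lo=201, I_hi=300, C_lo=0.17062, C_hi=0.22771.
(300−201)/(0.22771−0.17062) × (0.17411−0.17062) + 201 = 99/0.05709 × 0.00349 + 201 ≈ 207.05 → 207.
SO₂: 203.14 lies in 188.34–246.02, so I_lo=51, I_hi=100, C_lo=188.34, C_hi=246.02.
(100−51)/(246.02−188.34) × (203.14−188.34) + 51 = 49/57.68 × 14.80 + 51 ≈ 63.57 → 64.
CO: 17.125 lies in 14.829–21.152, so I_lo=51, I_hi=100, C_lo=14.829, C_hi=21.152.
(100−51)/(21.152−14.829) × (17.125−14.829) + 51 = 49/6.323 × 2.296 + 51 ≈ 68.79 → 69.
NO₂: 87.51 lies in 0.00–151.06, so I_lo=0, I_hi=50, C_lo=0.00, C_hi=151.06.
(50−0)/(151.06−0.00) × (87.51−0.00) + 0 = 50/151.06 × 87.51 + 0 ≈ 28.97 → 29.
PM10 142.2: bracket 138.5–183.4 → index 51–100; slope 49/44.9, offset 3.7.
AQI = 51 + 49/44.9·3.7 ≈ 55.04 ⇒ 55.
Sub-indices: O₃→207, SO₂→64, CO→69, NO₂→29, PM10→55. Ranked high→low: 207, 69, 64, 55, 29. Second-highest sub-index = 69.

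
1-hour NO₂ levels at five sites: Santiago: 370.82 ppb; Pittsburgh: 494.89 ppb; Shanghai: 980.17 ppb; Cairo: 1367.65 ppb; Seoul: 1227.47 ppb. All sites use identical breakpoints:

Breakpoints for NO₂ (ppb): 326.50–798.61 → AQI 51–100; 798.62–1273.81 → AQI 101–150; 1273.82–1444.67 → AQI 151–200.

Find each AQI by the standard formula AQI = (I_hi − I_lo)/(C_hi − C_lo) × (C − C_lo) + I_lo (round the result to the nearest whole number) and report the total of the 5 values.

567

Santiago: 370.82 lies in 326.50–798.61, so I_lo=51, I_hi=100, C_lo=326.50, C_hi=798.61.
(100−51)/(798.61−326.50) × (370.82−326.50) + 51 = 49/472.11 × 44.32 + 51 ≈ 55.60 → 56.
Pittsburgh: 494.89 lies in 326.50–798.61, so I_lo=51, I_hi=100, C_lo=326.50, C_hi=798.61.
(100−51)/(798.61−326.50) × (494.89−326.50) + 51 = 49/472.11 × 168.39 + 51 ≈ 68.48 → 68.
Shanghai: 980.17 ∈ [798.62, 1273.81] ↔ index [101, 150].
101 + (980.17−798.62)·(150−101)/(1273.81−798.62) = 101 + 181.55·49/475.19 ≈ 119.72, so AQI = 120.
Cairo 1367.65: bracket 1273.82–1444.67 → index 151–200; slope 49/170.85, offset 93.83.
AQI = 151 + 49/170.85·93.83 ≈ 177.91 ⇒ 178.
Seoul: 1227.47 lies in 798.62–1273.81, so I_lo=101, I_hi=150, C_lo=798.62, C_hi=1273.81.
(150−101)/(1273.81−798.62) × (1227.47−798.62) + 101 = 49/475.19 × 428.85 + 101 ≈ 145.22 → 145.
AQIs: Santiago=56, Pittsburgh=68, Shanghai=120, Cairo=178, Seoul=145. Sum = 56 + 68 + 120 + 178 + 145 = 567.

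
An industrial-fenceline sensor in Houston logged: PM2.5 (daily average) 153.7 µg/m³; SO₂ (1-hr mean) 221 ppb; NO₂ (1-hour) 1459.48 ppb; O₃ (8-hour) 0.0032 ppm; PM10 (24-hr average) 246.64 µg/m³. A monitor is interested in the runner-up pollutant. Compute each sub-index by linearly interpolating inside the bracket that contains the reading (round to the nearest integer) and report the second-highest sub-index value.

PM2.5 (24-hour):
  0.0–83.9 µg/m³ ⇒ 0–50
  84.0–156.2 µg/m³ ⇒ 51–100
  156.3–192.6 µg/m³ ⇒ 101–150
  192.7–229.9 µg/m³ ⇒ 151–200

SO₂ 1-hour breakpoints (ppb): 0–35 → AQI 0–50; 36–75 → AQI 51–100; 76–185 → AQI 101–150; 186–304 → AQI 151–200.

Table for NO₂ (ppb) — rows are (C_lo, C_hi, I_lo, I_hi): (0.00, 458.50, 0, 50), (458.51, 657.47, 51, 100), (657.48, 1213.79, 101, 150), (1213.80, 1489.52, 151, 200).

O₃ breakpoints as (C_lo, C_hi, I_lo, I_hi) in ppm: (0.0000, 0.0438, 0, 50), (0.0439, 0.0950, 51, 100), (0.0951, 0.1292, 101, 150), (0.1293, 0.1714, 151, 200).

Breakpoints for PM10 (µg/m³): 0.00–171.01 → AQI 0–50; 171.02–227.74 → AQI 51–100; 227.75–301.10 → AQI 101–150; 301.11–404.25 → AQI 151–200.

166

PM2.5: 153.7 ∈ [84.0, 156.2] ↔ index [51, 100].
51 + (153.7−84.0)·(100−51)/(156.2−84.0) = 51 + 69.7·49/72.2 ≈ 98.30, so AQI = 98.
SO₂: row 186–304 (AQI 151–200). (200−151)·(221−186)/(304−186) + 151 = 49·35/118 + 151 ≈ 165.53 → 166.
NO₂: row 1213.80–1489.52 (AQI 151–200). (200−151)·(1459.48−1213.80)/(1489.52−1213.80) + 151 = 49·245.68/275.72 + 151 ≈ 194.66 → 195.
O₃: row 0.0000–0.0438 (AQI 0–50). (50−0)·(0.0032−0.0000)/(0.0438−0.0000) + 0 = 50·0.0032/0.0438 + 0 ≈ 3.65 → 4.
PM10: 246.64 ∈ [227.75, 301.10] ↔ index [101, 150].
101 + (246.64−227.75)·(150−101)/(301.10−227.75) = 101 + 18.89·49/73.35 ≈ 113.62, so AQI = 114.
Sub-indices: PM2.5→98, SO₂→166, NO₂→195, O₃→4, PM10→114. Ranked high→low: 195, 166, 114, 98, 4. Second-highest sub-index = 166.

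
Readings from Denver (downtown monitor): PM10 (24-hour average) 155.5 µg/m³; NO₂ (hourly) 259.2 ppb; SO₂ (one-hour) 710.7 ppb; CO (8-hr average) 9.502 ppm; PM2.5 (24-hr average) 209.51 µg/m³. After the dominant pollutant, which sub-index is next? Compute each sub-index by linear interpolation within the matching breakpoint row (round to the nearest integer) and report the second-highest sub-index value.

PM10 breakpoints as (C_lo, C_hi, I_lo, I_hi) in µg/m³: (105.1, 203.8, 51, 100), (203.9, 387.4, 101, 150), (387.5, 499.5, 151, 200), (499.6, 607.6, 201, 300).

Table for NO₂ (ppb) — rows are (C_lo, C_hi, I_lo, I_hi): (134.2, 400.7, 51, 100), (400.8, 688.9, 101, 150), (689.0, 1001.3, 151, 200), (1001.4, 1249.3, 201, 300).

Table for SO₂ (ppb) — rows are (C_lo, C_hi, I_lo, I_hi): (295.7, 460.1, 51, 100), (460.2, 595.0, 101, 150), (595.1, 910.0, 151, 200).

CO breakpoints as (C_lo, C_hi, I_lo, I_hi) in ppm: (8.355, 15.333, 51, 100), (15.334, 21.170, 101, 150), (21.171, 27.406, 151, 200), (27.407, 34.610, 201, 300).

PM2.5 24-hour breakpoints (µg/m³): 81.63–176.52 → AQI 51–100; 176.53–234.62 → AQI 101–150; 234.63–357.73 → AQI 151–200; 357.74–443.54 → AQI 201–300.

129

PM10: 155.5 ∈ [105.1, 203.8] ↔ index [51, 100].
51 + (155.5−105.1)·(100−51)/(203.8−105.1) = 51 + 50.4·49/98.7 ≈ 76.02, so AQI = 76.
NO₂: 259.2 lies in 134.2–400.7, so I_lo=51, I_hi=100, C_lo=134.2, C_hi=400.7.
(100−51)/(400.7−134.2) × (259.2−134.2) + 51 = 49/266.5 × 125.0 + 51 ≈ 73.98 → 74.
SO₂: 710.7 ∈ [595.1, 910.0] ↔ index [151, 200].
151 + (710.7−595.1)·(200−151)/(910.0−595.1) = 151 + 115.6·49/314.9 ≈ 168.99, so AQI = 169.
CO: 9.502 lies in 8.355–15.333, so I_lo=51, I_hi=100, C_lo=8.355, C_hi=15.333.
(100−51)/(15.333−8.355) × (9.502−8.355) + 51 = 49/6.978 × 1.147 + 51 ≈ 59.05 → 59.
PM2.5: 209.51 ∈ [176.53, 234.62] ↔ index [101, 150].
101 + (209.51−176.53)·(150−101)/(234.62−176.53) = 101 + 32.98·49/58.09 ≈ 128.82, so AQI = 129.
Sub-indices: PM10→76, NO₂→74, SO₂→169, CO→59, PM2.5→129. Ranked high→low: 169, 129, 76, 74, 59. Second-highest sub-index = 129.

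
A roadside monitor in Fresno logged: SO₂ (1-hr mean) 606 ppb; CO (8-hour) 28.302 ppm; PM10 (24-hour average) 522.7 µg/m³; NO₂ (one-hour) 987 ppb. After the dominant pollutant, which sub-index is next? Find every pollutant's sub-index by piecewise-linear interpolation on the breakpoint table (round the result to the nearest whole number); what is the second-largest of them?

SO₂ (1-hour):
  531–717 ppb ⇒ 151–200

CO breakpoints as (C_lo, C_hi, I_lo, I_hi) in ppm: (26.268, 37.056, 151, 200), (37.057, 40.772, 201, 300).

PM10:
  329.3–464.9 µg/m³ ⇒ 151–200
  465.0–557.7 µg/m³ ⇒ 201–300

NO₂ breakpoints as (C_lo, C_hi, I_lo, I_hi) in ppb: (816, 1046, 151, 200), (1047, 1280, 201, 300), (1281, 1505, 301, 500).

SO₂: 606 lies in 531–717, so I_lo=151, I_hi=200, C_lo=531, C_hi=717.
(200−151)/(717−531) × (606−531) + 151 = 49/186 × 75 + 151 ≈ 170.76 → 171.
CO: 28.302 ∈ [26.268, 37.056] ↔ index [151, 200].
151 + (28.302−26.268)·(200−151)/(37.056−26.268) = 151 + 2.034·49/10.788 ≈ 160.24, so AQI = 160.
PM10: 522.7 lies in 465.0–557.7, so I_lo=201, I_hi=300, C_lo=465.0, C_hi=557.7.
(300−201)/(557.7−465.0) × (522.7−465.0) + 201 = 99/92.7 × 57.7 + 201 ≈ 262.62 → 263.
NO₂: 987 ∈ [816, 1046] ↔ index [151, 200].
151 + (987−816)·(200−151)/(1046−816) = 151 + 171·49/230 ≈ 187.43, so AQI = 187.
Sub-indices: SO₂→171, CO→160, PM10→263, NO₂→187. Ranked high→low: 263, 187, 171, 160. Second-highest sub-index = 187.

187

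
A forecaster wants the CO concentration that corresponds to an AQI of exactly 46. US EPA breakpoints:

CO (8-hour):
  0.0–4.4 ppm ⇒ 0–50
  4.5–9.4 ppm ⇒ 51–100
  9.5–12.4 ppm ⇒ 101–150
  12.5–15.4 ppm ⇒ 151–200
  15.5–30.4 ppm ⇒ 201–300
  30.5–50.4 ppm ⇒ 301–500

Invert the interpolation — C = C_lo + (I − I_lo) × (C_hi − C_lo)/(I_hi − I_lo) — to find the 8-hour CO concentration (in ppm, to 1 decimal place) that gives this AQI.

AQI 46 lies in the 0–50 band, which corresponds to 0.0–4.4 ppm.
C = 0.0 + (46−0)×(4.4−0.0)/(50−0) = 0.0 + 46×4.4/50 ≈ 4.048 ppm → 4.0 ppm to 1 dp.

4.0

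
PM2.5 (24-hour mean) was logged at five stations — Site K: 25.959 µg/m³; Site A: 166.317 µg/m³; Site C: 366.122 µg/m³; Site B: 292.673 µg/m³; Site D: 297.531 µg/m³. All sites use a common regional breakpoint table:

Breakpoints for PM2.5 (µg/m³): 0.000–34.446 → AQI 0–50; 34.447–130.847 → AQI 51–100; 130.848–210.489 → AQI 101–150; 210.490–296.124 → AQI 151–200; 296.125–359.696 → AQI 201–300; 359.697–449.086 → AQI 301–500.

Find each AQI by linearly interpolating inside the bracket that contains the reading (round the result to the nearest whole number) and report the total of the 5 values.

Site K: 25.959 lies in 0.000–34.446, so I_lo=0, I_hi=50, C_lo=0.000, C_hi=34.446.
(50−0)/(34.446−0.000) × (25.959−0.000) + 0 = 50/34.446 × 25.959 + 0 ≈ 37.68 → 38.
Site A: row 130.848–210.489 (AQI 101–150). (150−101)·(166.317−130.848)/(210.489−130.848) + 101 = 49·35.469/79.641 + 101 ≈ 122.82 → 123.
Site C 366.122: bracket 359.697–449.086 → index 301–500; slope 199/89.389, offset 6.425.
AQI = 301 + 199/89.389·6.425 ≈ 315.30 ⇒ 315.
Site B: 292.673 ∈ [210.490, 296.124] ↔ index [151, 200].
151 + (292.673−210.490)·(200−151)/(296.124−210.490) = 151 + 82.183·49/85.634 ≈ 198.03, so AQI = 198.
Site D: row 296.125–359.696 (AQI 201–300). (300−201)·(297.531−296.125)/(359.696−296.125) + 201 = 99·1.406/63.571 + 201 ≈ 203.19 → 203.
AQIs: Site K=38, Site A=123, Site C=315, Site B=198, Site D=203. Sum = 38 + 123 + 315 + 198 + 203 = 877.

877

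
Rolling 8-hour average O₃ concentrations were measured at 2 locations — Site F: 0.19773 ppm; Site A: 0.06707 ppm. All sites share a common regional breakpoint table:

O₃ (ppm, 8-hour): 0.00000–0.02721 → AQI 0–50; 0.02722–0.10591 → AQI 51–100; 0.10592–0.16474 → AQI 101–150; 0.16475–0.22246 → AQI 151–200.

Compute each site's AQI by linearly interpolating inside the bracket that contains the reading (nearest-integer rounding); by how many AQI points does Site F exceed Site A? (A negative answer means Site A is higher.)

103

Site F: row 0.16475–0.22246 (AQI 151–200). (200−151)·(0.19773−0.16475)/(0.22246−0.16475) + 151 = 49·0.03298/0.05771 + 151 ≈ 179.00 → 179.
Site A 0.06707: bracket 0.02722–0.10591 → index 51–100; slope 49/0.07869, offset 0.03985.
AQI = 51 + 49/0.07869·0.03985 ≈ 75.81 ⇒ 76.
AQIs: Site F=179, Site A=76. Site F (179) − Site A (76) = 103.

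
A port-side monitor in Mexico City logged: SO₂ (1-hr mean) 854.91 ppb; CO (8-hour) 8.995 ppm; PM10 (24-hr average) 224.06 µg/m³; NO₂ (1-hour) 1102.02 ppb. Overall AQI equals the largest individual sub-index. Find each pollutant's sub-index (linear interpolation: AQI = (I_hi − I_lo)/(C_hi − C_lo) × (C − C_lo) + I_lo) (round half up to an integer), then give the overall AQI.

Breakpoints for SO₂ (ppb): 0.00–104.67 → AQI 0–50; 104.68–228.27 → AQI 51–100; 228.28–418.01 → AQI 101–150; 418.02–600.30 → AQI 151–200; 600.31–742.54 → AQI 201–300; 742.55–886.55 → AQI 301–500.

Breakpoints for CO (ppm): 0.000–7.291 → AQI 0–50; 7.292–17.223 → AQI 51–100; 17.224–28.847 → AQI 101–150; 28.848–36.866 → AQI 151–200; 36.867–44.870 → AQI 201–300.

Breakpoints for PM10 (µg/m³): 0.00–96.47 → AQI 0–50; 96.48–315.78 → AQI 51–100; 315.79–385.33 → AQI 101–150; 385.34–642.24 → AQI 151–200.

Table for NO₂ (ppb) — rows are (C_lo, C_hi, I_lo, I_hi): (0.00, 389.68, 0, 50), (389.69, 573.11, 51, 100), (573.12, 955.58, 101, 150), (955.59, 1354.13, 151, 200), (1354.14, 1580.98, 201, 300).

SO₂: 854.91 lies in 742.55–886.55, so I_lo=301, I_hi=500, C_lo=742.55, C_hi=886.55.
(500−301)/(886.55−742.55) × (854.91−742.55) + 301 = 199/144.00 × 112.36 + 301 ≈ 456.28 → 456.
CO: 8.995 lies in 7.292–17.223, so I_lo=51, I_hi=100, C_lo=7.292, C_hi=17.223.
(100−51)/(17.223−7.292) × (8.995−7.292) + 51 = 49/9.931 × 1.703 + 51 ≈ 59.40 → 59.
PM10: 224.06 ∈ [96.48, 315.78] ↔ index [51, 100].
51 + (224.06−96.48)·(100−51)/(315.78−96.48) = 51 + 127.58·49/219.30 ≈ 79.51, so AQI = 80.
NO₂: 1102.02 lies in 955.59–1354.13, so I_lo=151, I_hi=200, C_lo=955.59, C_hi=1354.13.
(200−151)/(1354.13−955.59) × (1102.02−955.59) + 151 = 49/398.54 × 146.43 + 151 ≈ 169.00 → 169.
Sub-indices: SO₂→456, CO→59, PM10→80, NO₂→169. Overall AQI = max = 456; dominant pollutant is SO₂.

456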